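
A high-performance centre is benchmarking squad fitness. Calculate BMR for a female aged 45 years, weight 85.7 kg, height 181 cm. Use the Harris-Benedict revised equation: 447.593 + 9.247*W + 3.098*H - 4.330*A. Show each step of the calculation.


Substituting values:
W term = 9.247 * 85.7 = 792.4679
H term = 3.098 * 181 = 560.738
A term = 4.330 * 45 = 194.85
BMR = 1605.95 kcal/day

1605.95 kcal/day


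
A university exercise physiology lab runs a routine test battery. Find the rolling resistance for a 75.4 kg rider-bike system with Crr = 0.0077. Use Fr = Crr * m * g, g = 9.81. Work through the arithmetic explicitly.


m * g = 75.4 * 9.81 = 739.674 N
Fr = 0.0077 * 739.674 = 5.695 N

5.695 N


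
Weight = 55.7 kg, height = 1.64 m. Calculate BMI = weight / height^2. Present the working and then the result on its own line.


height^2 = 1.64^2 = 2.6896
BMI = 55.7 / 2.6896 = 20.71 kg/m^2

20.71 kg/m^2


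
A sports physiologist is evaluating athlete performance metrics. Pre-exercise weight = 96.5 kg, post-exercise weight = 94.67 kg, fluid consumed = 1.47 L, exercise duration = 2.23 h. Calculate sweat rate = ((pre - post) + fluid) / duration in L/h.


Weight loss = 96.5 - 94.67 = 1.83 kg (approx L)
Total sweat = 1.83 + 1.47 = 3.3 L
Sweat rate = 3.3 / 2.23 = 1.48 L/h

1.48 L/h


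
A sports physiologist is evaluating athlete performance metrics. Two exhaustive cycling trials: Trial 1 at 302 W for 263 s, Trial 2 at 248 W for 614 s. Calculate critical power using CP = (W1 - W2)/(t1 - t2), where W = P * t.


W1 = 302 * 263 = 79426 J
W2 = 248 * 614 = 152272 J
CP = (79426 - 152272) / (263 - 614)
= -72846 / -351
= 207.54 W

207.54 W


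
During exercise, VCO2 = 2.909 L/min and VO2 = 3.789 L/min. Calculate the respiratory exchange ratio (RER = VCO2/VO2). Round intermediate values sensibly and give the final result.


RER = VCO2 / VO2
= 2.909 / 3.789
= 0.7677

0.7677


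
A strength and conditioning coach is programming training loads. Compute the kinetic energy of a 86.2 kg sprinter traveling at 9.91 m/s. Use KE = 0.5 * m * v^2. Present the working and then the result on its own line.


Velocity squared = 98.2081
KE = 0.5 * 86.2 * 98.2081 = 4232.77 J

4232.77 J


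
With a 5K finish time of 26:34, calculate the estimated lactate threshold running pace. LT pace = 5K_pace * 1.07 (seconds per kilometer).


Race duration = 1594 s for 5 km
Average pace = 1594 / 5 = 318.8 s/km
LT pace = 318.8 * 1.07
= 341.12 s/km

341.12 s/km


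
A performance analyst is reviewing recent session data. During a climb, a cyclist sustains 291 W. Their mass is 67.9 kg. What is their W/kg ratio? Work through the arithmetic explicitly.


Power-to-weight = 291 W / 67.9 kg
= 4.286 W/kg

4.286 W/kg


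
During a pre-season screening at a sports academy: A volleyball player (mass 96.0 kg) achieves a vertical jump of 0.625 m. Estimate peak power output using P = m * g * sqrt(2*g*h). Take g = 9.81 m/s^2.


2 * g * h = 2 * 9.81 * 0.625 = 12.2625
sqrt(12.2625) = 3.501785 m/s
P = 96.0 * 9.81 * 3.501785 = 3297.84 W

3297.84 W


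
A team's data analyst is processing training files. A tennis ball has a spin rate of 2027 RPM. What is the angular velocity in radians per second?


Convert RPM to rad/s: multiply by 2*pi and divide by 60
omega = 2027 * 2 * pi / 60
= 212.267 rad/s

212.267 rad/s


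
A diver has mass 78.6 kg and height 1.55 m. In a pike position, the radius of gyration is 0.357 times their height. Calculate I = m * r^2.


r = 0.357 * 1.55 = 0.55335 m
I = m * r^2 = 78.6 * 0.306196 = 24.067 kg*m^2

24.067 kg*m^2


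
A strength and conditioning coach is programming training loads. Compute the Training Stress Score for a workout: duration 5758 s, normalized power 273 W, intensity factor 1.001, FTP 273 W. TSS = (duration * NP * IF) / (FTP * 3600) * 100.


Product = 5758 * 273 * 1.001 = 1573505.934
Base = 273 * 3600 = 982800
TSS = 1573505.934 / 982800 * 100 = 160.1

160.1 TSS


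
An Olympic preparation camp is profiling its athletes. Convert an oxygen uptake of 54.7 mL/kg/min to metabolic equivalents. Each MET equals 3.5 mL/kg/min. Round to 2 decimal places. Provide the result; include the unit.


One MET = 3.5 mL/kg/min
Number of METs = 54.7 / 3.5
= 15.63 METs

15.63 METs


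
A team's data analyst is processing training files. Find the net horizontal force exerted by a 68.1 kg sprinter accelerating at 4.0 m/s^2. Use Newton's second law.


Newton's second law: F = m * a
F = 68.1 * 4.0 = 272.4 N

272.4 N


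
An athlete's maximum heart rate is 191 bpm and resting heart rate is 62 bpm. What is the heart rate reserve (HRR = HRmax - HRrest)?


HRR = HRmax - HRrest
= 191 - 62
= 129 bpm

129 bpm


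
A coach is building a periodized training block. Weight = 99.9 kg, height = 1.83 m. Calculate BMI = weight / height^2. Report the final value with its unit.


height^2 = 1.83^2 = 3.3489
BMI = 99.9 / 3.3489 = 29.83 kg/m^2

29.83 kg/m^2


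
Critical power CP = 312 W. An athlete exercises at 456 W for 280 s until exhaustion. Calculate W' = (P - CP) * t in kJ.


P - CP = 456 - 312 = 144 W
W' = 144 * 280 = 40320 J
= 40320 / 1000 = 40.32 kJ

40.32 kJ


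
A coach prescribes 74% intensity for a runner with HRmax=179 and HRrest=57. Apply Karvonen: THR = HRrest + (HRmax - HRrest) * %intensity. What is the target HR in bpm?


Heart rate reserve = 179 - 57 = 122
Intensity fraction = 74 / 100 = 0.74
THR = 57 + 122 * 0.74 = 147.28 bpm

147.28 bpm


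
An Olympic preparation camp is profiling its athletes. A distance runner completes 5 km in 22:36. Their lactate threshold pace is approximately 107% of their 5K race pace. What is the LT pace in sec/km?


Convert to seconds: 22 min 36 s = 1356 s
Pace per km = 1356 / 5 = 271.2 s/km
LT pace = 271.2 * 1.07 = 290.18 s/km

290.18 s/km


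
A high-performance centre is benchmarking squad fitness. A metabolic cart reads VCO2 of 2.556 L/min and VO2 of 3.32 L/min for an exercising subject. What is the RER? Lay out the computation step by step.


RER = VCO2 / VO2 = 2.556 / 3.32 = 0.7699

0.7699


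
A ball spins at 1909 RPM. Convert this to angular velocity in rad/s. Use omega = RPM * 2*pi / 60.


omega = 1909 * 2 * pi / 60
= 1909 * 6.28318531 / 60
= 11994.601 / 60
= 199.91 rad/s

199.91 rad/s


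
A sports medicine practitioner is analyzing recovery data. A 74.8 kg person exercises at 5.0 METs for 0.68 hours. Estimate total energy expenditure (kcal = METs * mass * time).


Energy = METs * mass(kg) * time(h)
= 5.0 * 74.8 * 0.68
= 254.32 kcal

254.32 kcal


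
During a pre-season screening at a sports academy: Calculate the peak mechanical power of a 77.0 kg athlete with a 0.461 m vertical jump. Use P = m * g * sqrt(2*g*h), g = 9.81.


First, sqrt(2gh) = sqrt(2 * 9.81 * 0.461)
= sqrt(9.04482) = 3.007461 m/s
Power = 77.0 * 9.81 * 3.007461 = 2271.75 W

2271.75 W


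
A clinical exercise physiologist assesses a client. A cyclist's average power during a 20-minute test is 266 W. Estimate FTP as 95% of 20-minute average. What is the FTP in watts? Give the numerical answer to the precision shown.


FTP = 20-min power * 0.95
= 266 * 0.95
= 252.7 W

252.7 W


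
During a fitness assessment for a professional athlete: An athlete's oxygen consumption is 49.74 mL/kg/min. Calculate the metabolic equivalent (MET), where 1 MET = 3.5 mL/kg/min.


MET = VO2 / 3.5
= 49.74 / 3.5
= 14.21 METs

14.21 METs


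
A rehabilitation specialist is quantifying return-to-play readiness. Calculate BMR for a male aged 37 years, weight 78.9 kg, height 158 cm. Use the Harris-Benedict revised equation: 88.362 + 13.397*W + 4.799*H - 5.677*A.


Substituting values:
W term = 13.397 * 78.9 = 1057.0233
H term = 4.799 * 158 = 758.242
A term = 5.677 * 37 = 210.049
BMR = 1693.58 kcal/day

1693.58 kcal/day


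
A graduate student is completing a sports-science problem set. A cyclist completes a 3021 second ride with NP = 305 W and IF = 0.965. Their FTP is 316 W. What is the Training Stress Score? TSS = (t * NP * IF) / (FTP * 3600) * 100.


t * NP * IF = 3021 * 305 * 0.965 = 889155.825
FTP * 3600 = 1137600
TSS = (889155.825 / 1137600) * 100 = 78.16

78.16 TSS


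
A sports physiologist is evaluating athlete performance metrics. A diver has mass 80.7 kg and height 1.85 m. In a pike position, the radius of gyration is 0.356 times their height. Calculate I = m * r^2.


r = 0.356 * 1.85 = 0.6586 m
I = m * r^2 = 80.7 * 0.433754 = 35.004 kg*m^2

35.004 kg*m^2


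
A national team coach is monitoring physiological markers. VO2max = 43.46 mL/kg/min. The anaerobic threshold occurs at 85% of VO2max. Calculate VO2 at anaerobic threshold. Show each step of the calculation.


AT fraction = 85 / 100 = 0.85
AT VO2 = 43.46 * 0.85
= 36.94 mL/kg/min

36.94 mL/kg/min


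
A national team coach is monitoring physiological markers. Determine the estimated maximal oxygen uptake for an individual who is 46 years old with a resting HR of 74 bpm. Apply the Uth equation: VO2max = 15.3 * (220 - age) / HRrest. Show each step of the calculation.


HRmax = 220 - 46 = 174
VO2max = 15.3 * (174 / 74)
= 15.3 * 2.3514
= 35.98 mL/kg/min

35.98 mL/kg/min


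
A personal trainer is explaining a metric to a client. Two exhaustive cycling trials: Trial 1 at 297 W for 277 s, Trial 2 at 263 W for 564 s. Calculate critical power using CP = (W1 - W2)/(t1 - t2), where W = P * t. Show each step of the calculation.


W1 = 297 * 277 = 82269 J
W2 = 263 * 564 = 148332 J
CP = (82269 - 148332) / (277 - 564)
= -66063 / -287
= 230.18 W

230.18 W


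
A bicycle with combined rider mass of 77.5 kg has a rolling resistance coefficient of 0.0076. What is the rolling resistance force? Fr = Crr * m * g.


Fr = 0.0076 * 77.5 * 9.81
= 0.589 * 9.81
= 5.778 N

5.778 N


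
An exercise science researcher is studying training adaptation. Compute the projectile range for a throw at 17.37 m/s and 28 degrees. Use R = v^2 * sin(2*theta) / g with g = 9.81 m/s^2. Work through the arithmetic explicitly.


Two times the angle = 56 degrees
sin(56) = 0.829038
R = 301.7169 * 0.829038 / 9.81 = 25.498 m

25.498 m


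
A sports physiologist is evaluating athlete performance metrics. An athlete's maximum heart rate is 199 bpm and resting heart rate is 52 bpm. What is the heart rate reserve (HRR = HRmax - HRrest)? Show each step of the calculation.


HRR = HRmax - HRrest
= 199 - 52
= 147 bpm

147 bpm


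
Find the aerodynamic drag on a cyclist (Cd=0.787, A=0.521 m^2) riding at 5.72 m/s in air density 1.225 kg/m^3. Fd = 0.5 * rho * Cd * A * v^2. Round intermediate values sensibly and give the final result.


Fd = 0.5 * 1.225 * 0.787 * 0.521 * 5.72^2
= 0.5 * 1.225 * 0.787 * 0.521 * 32.7184
= 8.217 N

8.217 N


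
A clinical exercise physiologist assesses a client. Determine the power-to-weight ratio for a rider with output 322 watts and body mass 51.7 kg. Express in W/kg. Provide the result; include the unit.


P/W = 322 / 51.7 = 6.228 W/kg

6.228 W/kg


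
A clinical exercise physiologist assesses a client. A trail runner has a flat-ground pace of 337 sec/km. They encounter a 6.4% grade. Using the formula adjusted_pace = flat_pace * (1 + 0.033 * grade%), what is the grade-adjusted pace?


Grade factor = 1 + 0.033 * 6.4 = 1.2112
Adjusted = 337 * 1.2112 = 408.17 sec/km

408.17 s/km


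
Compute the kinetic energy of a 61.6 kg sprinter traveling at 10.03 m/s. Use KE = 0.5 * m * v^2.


Velocity squared = 100.6009
KE = 0.5 * 61.6 * 100.6009 = 3098.51 J

3098.51 J


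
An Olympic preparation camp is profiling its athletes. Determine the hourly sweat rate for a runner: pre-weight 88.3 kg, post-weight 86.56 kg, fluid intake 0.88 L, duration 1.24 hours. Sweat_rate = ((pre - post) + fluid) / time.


Mass lost = 88.3 - 86.56 = 1.74 kg
Add fluid consumed: 1.74 + 0.88 = 2.62 L total sweat
Sweat rate = 2.62 / 1.24 = 2.113 L/h

2.113 L/h


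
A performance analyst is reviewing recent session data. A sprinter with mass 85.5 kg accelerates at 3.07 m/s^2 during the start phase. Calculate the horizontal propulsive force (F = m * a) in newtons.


F = m * a
= 85.5 * 3.07
= 262.49 N

262.49 N


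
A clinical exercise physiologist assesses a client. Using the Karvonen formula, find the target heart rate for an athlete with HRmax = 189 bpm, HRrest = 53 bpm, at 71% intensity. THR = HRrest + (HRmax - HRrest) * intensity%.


HRR = 189 - 53 = 136
THR = 53 + 136 * 0.71
= 53 + 96.56
= 149.56 bpm

149.56 bpm


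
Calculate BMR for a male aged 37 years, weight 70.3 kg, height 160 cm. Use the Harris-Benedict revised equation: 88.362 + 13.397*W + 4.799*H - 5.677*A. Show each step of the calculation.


Substituting values:
W term = 13.397 * 70.3 = 941.8091
H term = 4.799 * 160 = 767.84
A term = 5.677 * 37 = 210.049
BMR = 1587.96 kcal/day

1587.96 kcal/day


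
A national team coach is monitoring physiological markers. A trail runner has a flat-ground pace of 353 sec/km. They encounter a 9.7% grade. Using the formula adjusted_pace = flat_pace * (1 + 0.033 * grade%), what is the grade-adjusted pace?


Grade factor = 1 + 0.033 * 9.7 = 1.3201
Adjusted = 353 * 1.3201 = 466.0 sec/km

466.0 s/km


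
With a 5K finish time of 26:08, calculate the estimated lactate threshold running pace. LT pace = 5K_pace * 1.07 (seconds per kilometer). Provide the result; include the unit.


Race duration = 1568 s for 5 km
Average pace = 1568 / 5 = 313.6 s/km
LT pace = 313.6 * 1.07
= 335.55 s/km

335.55 s/km


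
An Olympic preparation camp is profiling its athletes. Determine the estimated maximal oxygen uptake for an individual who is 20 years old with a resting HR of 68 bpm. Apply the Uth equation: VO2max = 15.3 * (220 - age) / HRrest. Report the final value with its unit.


HRmax = 220 - 20 = 200
VO2max = 15.3 * (200 / 68)
= 15.3 * 2.9412
= 45.0 mL/kg/min

45.0 mL/kg/min


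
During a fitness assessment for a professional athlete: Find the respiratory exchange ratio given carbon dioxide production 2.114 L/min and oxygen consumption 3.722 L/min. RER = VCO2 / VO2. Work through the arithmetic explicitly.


VCO2 = 2.114 L/min
VO2 = 3.722 L/min
RER = 2.114 / 3.722 = 0.568

0.568


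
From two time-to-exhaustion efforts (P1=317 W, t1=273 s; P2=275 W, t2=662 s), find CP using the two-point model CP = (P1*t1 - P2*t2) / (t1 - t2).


Work in trial 1 = 86541 J
Work in trial 2 = 182050 J
Delta work = -95509 J
Delta time = -389 s
CP = -95509 / -389 = 245.52 W

245.52 W


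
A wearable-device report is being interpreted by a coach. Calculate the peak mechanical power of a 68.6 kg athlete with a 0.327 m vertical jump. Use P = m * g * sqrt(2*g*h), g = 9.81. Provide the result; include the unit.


First, sqrt(2gh) = sqrt(2 * 9.81 * 0.327)
= sqrt(6.41574) = 2.532931 m/s
Power = 68.6 * 9.81 * 2.532931 = 1704.58 W

1704.58 W


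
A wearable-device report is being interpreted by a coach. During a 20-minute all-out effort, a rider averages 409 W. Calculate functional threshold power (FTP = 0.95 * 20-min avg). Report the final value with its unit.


FTP = 0.95 * 409
= 388.55 W

388.55 W


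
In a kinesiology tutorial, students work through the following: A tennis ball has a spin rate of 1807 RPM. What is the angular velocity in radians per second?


Convert RPM to rad/s: multiply by 2*pi and divide by 60
omega = 1807 * 2 * pi / 60
= 189.229 rad/s

189.229 rad/s


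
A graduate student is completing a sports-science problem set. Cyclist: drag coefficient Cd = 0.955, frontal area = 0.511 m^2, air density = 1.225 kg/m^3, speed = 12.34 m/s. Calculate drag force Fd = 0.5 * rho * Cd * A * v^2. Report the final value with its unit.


v^2 = 12.34^2 = 152.2756
Fd = 0.5 * 1.225 * 0.955 * 0.511 * 152.2756
= 45.516 N

45.516 N


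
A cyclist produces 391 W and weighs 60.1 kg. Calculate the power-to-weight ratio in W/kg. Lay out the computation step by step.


P/W = power / mass
= 391 / 60.1
= 6.506 W/kg

6.506 W/kg


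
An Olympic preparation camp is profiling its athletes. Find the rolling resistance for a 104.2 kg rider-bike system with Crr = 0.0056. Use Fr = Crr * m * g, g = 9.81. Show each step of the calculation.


m * g = 104.2 * 9.81 = 1022.202 N
Fr = 0.0056 * 1022.202 = 5.724 N

5.724 N


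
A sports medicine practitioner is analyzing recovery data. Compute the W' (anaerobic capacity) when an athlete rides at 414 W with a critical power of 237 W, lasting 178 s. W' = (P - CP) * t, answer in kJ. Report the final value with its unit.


Above-CP power = 177 W
Duration = 178 s
W' = 177 * 178 = 31506 J
Convert: 31506 / 1000 = 31.506 kJ

31.506 kJ


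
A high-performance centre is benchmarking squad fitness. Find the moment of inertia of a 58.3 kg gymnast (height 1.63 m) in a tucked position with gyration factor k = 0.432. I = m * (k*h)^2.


Radius of gyration = 0.432 * 1.63 = 0.70416 m
I = 58.3 * 0.70416^2
= 58.3 * 0.495841
= 28.908 kg*m^2

28.908 kg*m^2


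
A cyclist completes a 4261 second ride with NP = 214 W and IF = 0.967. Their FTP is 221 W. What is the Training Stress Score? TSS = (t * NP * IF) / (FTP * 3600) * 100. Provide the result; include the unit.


t * NP * IF = 4261 * 214 * 0.967 = 881762.818
FTP * 3600 = 795600
TSS = (881762.818 / 795600) * 100 = 110.83

110.83 TSS


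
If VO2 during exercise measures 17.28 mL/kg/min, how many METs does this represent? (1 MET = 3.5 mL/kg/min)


METs = VO2 / 3.5 = 17.28 / 3.5 = 4.94

4.94 METs


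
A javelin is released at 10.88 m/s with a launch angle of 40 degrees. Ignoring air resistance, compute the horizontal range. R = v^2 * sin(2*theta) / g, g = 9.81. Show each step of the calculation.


Launch speed squared = 118.3744
sin(2 * 40 deg) = 0.984808
Range = 118.3744 * 0.984808 / 9.81
= 11.883 m

11.883 m


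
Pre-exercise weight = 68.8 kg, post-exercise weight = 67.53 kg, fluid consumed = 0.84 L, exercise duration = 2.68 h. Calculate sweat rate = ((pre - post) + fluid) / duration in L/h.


Weight loss = 68.8 - 67.53 = 1.27 kg (approx L)
Total sweat = 1.27 + 0.84 = 2.11 L
Sweat rate = 2.11 / 2.68 = 0.787 L/h

0.787 L/h


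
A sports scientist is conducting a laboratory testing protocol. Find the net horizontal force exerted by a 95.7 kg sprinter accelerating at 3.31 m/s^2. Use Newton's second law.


Newton's second law: F = m * a
F = 95.7 * 3.31 = 316.77 N

316.77 N


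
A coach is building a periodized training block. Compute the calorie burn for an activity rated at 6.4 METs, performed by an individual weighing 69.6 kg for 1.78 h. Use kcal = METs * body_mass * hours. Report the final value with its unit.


Product of METs and mass = 6.4 * 69.6 = 445.44
Total kcal = 445.44 * 1.78 = 792.88 kcal

792.88 kcal


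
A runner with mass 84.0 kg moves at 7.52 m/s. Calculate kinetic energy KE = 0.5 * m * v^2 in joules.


v^2 = 7.52^2 = 56.5504
KE = 0.5 * 84.0 * 56.5504
= 2375.12 J

2375.12 J


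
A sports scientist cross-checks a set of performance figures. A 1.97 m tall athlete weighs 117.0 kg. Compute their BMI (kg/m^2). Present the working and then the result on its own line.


height^2 = 3.8809 m^2
BMI = 117.0 / 3.8809 = 30.15 kg/m^2

30.15 kg/m^2


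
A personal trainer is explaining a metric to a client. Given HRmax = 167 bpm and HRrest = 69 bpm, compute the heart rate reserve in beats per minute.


Heart rate reserve = maximum HR minus resting HR
HRR = 167 - 69 = 98 bpm

98 bpm


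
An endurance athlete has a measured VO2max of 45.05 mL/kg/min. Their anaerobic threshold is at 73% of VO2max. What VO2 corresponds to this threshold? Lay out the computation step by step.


Anaerobic threshold VO2 = VO2max * 73%
= 45.05 * 0.73
= 32.89 mL/kg/min

32.89 mL/kg/min


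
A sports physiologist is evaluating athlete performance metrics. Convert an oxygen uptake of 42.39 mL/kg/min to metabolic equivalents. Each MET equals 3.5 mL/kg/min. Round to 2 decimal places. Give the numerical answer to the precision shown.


One MET = 3.5 mL/kg/min
Number of METs = 42.39 / 3.5
= 12.11 METs

12.11 METs


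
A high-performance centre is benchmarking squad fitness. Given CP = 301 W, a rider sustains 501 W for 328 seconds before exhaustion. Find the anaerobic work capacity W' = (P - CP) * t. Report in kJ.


Excess power = 501 - 301 = 200 W
Work above CP = 200 * 328 = 65600 J
W' = 65.6 kJ

65.6 kJ


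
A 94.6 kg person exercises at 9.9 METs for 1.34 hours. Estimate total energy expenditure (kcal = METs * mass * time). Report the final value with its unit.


Energy = METs * mass(kg) * time(h)
= 9.9 * 94.6 * 1.34
= 1254.96 kcal

1254.96 kcal


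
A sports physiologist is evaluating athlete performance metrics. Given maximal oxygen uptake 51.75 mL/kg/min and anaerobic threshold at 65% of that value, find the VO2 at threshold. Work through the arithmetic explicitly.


Percentage as decimal = 0.65
VO2 at AT = 51.75 * 0.65 = 33.64 mL/kg/min

33.64 mL/kg/min


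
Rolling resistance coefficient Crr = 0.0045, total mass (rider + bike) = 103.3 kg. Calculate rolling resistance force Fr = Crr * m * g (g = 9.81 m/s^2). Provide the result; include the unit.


Fr = Crr * m * g
= 0.0045 * 103.3 * 9.81
= 4.56 N

4.56 N


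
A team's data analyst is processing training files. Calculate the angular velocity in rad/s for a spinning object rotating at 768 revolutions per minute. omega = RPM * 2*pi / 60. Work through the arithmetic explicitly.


omega = RPM * 2*pi / 60
= 768 * 6.28318531 / 60
= 80.425 rad/s

80.425 rad/s


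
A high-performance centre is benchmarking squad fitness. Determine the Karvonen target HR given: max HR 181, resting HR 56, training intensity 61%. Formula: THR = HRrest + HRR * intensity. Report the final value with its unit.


HRR = HRmax - HRrest = 181 - 56 = 125
THR = 56 + 125 * 0.61
= 132.25 bpm

132.25 bpm


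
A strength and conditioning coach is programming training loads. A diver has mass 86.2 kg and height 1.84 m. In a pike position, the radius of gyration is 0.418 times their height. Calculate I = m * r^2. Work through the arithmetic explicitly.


r = 0.418 * 1.84 = 0.76912 m
I = m * r^2 = 86.2 * 0.591546 = 50.991 kg*m^2

50.991 kg*m^2


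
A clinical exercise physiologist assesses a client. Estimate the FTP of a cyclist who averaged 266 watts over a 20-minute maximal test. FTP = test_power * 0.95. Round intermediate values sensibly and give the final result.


FTP = 266 * 0.95 = 252.7 W

252.7 W


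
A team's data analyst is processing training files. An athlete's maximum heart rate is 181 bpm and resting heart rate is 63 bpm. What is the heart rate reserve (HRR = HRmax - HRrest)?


HRR = HRmax - HRrest
= 181 - 63
= 118 bpm

118 bpm


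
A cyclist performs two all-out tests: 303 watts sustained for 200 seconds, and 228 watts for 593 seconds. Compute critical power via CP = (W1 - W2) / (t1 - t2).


W1 = P1 * t1 = 303 * 200 = 60600 J
W2 = P2 * t2 = 228 * 593 = 135204 J
CP = (60600 - 135204) / (200 - 593)
= 189.83 W

189.83 W


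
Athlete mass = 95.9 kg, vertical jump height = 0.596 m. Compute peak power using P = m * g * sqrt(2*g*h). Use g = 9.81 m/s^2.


sqrt(2 * 9.81 * 0.596) = sqrt(11.69352) = 3.419579 m/s
P = 95.9 * 9.81 * 3.419579
= 3217.07 W

3217.07 W


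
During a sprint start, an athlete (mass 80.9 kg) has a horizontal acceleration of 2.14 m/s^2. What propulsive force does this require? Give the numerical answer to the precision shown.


Propulsive force = mass * acceleration
= 80.9 kg * 2.14 m/s^2
= 173.13 N

173.13 N


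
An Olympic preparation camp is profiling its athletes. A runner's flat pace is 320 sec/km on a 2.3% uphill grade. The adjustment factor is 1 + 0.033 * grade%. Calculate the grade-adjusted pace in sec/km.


Factor = 1 + 0.033 * 2.3 = 1.0759
Adjusted pace = 320 * 1.0759
= 344.29 sec/km

344.29 s/km


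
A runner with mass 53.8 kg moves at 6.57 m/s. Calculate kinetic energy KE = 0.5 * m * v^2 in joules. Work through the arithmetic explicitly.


v^2 = 6.57^2 = 43.1649
KE = 0.5 * 53.8 * 43.1649
= 1161.14 J

1161.14 J


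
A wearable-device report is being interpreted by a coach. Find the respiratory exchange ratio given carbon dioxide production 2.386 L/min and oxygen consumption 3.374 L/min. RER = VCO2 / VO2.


VCO2 = 2.386 L/min
VO2 = 3.374 L/min
RER = 2.386 / 3.374 = 0.7072

0.7072


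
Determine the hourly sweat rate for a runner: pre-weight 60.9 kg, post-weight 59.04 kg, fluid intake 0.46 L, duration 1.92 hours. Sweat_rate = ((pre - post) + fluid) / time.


Mass lost = 60.9 - 59.04 = 1.86 kg
Add fluid consumed: 1.86 + 0.46 = 2.32 L total sweat
Sweat rate = 2.32 / 1.92 = 1.208 L/h

1.208 L/h


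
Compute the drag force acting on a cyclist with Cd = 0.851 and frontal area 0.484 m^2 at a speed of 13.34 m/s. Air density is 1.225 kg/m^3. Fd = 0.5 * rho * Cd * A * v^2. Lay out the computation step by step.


Step 1: v^2 = 177.9556
Step 2: Fd = 0.5 * 1.225 * 0.851 * 0.484 * 177.9556
= 44.894 N

44.894 N


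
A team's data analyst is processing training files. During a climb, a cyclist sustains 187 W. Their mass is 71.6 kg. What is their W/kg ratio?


Power-to-weight = 187 W / 71.6 kg
= 2.612 W/kg

2.612 W/kg


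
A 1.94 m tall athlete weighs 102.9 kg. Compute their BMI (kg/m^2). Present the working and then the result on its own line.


height^2 = 3.7636 m^2
BMI = 102.9 / 3.7636 = 27.34 kg/m^2

27.34 kg/m^2


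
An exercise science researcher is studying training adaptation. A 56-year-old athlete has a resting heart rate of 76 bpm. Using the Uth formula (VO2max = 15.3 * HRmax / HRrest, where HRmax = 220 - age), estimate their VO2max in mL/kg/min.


HRmax = 220 - 56 = 164 bpm
Ratio = HRmax / HRrest = 164 / 76 = 2.1579
VO2max = 15.3 * 2.1579 = 33.02 mL/kg/min

33.02 mL/kg/min


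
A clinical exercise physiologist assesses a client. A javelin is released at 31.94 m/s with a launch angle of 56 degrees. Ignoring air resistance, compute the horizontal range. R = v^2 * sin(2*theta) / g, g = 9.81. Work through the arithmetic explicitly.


Launch speed squared = 1020.1636
sin(2 * 56 deg) = 0.927184
Range = 1020.1636 * 0.927184 / 9.81
= 96.42 m

96.42 m


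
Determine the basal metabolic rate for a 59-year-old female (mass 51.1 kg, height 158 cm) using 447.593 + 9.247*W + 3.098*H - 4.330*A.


BMR = 447.593 + 9.247*51.1 + 3.098*158 - 4.330*59
= 1154.13 kcal/day

1154.13 kcal/day


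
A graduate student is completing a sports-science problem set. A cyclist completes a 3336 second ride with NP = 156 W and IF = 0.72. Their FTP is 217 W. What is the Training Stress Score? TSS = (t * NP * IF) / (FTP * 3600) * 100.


t * NP * IF = 3336 * 156 * 0.72 = 374699.52
FTP * 3600 = 781200
TSS = (374699.52 / 781200) * 100 = 47.96

47.96 TSS


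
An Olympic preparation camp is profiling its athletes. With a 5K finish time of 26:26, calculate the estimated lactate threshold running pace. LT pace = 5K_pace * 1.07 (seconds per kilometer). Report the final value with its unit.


Race duration = 1586 s for 5 km
Average pace = 1586 / 5 = 317.2 s/km
LT pace = 317.2 * 1.07
= 339.4 s/km

339.4 s/km


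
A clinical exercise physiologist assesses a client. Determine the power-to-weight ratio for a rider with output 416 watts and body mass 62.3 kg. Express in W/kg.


P/W = 416 / 62.3 = 6.677 W/kg

6.677 W/kg


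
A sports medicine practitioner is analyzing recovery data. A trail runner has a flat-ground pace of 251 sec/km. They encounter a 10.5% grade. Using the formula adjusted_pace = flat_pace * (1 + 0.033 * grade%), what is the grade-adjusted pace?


Grade factor = 1 + 0.033 * 10.5 = 1.3465
Adjusted = 251 * 1.3465 = 337.97 sec/km

337.97 s/km


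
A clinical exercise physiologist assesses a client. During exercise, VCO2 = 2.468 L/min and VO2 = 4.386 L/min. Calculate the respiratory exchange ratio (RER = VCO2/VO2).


RER = VCO2 / VO2
= 2.468 / 4.386
= 0.5627

0.5627


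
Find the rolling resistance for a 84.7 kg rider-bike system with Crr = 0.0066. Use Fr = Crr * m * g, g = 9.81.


m * g = 84.7 * 9.81 = 830.907 N
Fr = 0.0066 * 830.907 = 5.484 N

5.484 N


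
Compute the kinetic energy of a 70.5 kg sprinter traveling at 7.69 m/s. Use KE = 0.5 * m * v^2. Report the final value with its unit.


Velocity squared = 59.1361
KE = 0.5 * 70.5 * 59.1361 = 2084.55 J

2084.55 J


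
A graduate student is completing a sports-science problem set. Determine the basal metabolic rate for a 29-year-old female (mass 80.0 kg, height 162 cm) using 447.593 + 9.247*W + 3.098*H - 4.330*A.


BMR = 447.593 + 9.247*80.0 + 3.098*162 - 4.330*29
= 1563.66 kcal/day

1563.66 kcal/day


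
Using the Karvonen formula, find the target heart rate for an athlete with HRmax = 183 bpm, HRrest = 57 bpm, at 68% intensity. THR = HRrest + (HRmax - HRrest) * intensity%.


HRR = 183 - 57 = 126
THR = 57 + 126 * 0.68
= 57 + 85.68
= 142.68 bpm

142.68 bpm


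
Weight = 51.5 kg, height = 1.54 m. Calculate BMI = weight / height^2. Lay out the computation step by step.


height^2 = 1.54^2 = 2.3716
BMI = 51.5 / 2.3716 = 21.72 kg/m^2

21.72 kg/m^2


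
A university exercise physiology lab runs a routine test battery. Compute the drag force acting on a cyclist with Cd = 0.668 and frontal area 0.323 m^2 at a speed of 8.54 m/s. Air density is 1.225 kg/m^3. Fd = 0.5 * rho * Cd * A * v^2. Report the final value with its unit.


Step 1: v^2 = 72.9316
Step 2: Fd = 0.5 * 1.225 * 0.668 * 0.323 * 72.9316
= 9.638 N

9.638 N


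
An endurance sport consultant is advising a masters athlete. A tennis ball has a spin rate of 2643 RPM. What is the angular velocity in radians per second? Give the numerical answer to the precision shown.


Convert RPM to rad/s: multiply by 2*pi and divide by 60
omega = 2643 * 2 * pi / 60
= 276.774 rad/s

276.774 rad/s


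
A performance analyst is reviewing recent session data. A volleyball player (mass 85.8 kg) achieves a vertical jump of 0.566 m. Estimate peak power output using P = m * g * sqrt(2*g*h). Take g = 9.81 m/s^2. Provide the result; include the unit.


2 * g * h = 2 * 9.81 * 0.566 = 11.10492
sqrt(11.10492) = 3.332405 m/s
P = 85.8 * 9.81 * 3.332405 = 2804.88 W

2804.88 W


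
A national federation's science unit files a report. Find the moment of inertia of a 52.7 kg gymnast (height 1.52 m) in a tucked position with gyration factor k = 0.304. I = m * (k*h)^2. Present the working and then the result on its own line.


Radius of gyration = 0.304 * 1.52 = 0.46208 m
I = 52.7 * 0.46208^2
= 52.7 * 0.213518
= 11.252 kg*m^2

11.252 kg*m^2


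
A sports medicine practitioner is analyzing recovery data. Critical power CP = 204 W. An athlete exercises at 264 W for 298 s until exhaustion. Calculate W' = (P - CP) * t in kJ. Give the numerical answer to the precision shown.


P - CP = 264 - 204 = 60 W
W' = 60 * 298 = 17880 J
= 17880 / 1000 = 17.88 kJ

17.88 kJ


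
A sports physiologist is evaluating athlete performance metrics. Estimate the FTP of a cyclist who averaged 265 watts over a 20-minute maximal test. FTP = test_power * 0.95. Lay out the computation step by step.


FTP = 265 * 0.95 = 251.75 W

251.75 W


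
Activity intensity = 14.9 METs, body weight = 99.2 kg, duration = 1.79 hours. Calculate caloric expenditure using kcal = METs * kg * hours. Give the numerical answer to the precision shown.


kcal = 14.9 * 99.2 * 1.79
= 1478.08 * 1.79
= 2645.76 kcal

2645.76 kcal


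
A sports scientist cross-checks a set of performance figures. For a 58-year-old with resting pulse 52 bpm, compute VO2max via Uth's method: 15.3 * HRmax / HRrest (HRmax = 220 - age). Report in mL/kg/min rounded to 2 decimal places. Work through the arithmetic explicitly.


Step 1: HRmax = 220 - 58 = 162 bpm
Step 2: Ratio = 162 / 52 = 3.1154
Step 3: VO2max = 15.3 * 3.1154 = 47.67 mL/kg/min

47.67 mL/kg/min


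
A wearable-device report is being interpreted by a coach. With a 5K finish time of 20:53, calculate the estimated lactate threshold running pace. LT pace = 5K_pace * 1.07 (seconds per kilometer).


Race duration = 1253 s for 5 km
Average pace = 1253 / 5 = 250.6 s/km
LT pace = 250.6 * 1.07
= 268.14 s/km

268.14 s/km


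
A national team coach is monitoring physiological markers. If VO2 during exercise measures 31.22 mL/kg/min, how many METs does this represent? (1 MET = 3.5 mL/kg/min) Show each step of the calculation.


METs = VO2 / 3.5 = 31.22 / 3.5 = 8.92

8.92 METs


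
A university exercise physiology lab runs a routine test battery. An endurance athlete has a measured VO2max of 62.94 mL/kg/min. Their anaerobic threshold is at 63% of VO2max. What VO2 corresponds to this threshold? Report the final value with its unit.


Anaerobic threshold VO2 = VO2max * 63%
= 62.94 * 0.63
= 39.65 mL/kg/min

39.65 mL/kg/min


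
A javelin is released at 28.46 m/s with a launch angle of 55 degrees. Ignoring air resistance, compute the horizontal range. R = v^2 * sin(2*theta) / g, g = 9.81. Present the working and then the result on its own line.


Launch speed squared = 809.9716
sin(2 * 55 deg) = 0.939693
Range = 809.9716 * 0.939693 / 9.81
= 77.587 m

77.587 m


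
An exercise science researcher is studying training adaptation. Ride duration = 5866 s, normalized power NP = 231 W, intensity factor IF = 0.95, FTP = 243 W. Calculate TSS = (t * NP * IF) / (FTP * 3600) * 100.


Numerator = 5866 * 231 * 0.95 = 1287293.7
Denominator = 243 * 3600 = 874800
TSS = 1287293.7 / 874800 * 100
= 147.15

147.15 TSS


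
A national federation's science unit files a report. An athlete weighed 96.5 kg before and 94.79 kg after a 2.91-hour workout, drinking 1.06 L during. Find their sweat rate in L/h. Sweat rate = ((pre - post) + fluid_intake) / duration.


Body mass change = 1.71 kg
Total sweat loss = 1.71 + 1.06 = 2.77 L
Rate = 2.77 / 2.91 = 0.952 L/h

0.952 L/h


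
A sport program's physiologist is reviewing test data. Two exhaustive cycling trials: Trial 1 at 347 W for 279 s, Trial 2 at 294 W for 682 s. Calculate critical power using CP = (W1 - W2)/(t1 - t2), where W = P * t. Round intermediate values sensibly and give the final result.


W1 = 347 * 279 = 96813 J
W2 = 294 * 682 = 200508 J
CP = (96813 - 200508) / (279 - 682)
= -103695 / -403
= 257.31 W

257.31 W


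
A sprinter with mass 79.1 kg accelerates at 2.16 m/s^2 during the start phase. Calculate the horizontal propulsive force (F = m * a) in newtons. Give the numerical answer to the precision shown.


F = m * a
= 79.1 * 2.16
= 170.86 N

170.86 N


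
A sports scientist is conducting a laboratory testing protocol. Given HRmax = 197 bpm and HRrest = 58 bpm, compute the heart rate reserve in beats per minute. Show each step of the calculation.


Heart rate reserve = maximum HR minus resting HR
HRR = 197 - 58 = 139 bpm

139 bpm


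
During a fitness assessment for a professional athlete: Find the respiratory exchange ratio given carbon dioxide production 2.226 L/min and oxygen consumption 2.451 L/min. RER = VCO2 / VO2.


VCO2 = 2.226 L/min
VO2 = 2.451 L/min
RER = 2.226 / 2.451 = 0.9082

0.9082


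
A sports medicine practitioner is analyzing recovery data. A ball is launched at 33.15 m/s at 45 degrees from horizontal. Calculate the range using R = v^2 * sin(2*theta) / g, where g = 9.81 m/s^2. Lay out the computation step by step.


sin(2 * 45) = sin(90) = 1.0
v^2 = 33.15^2 = 1098.9225
R = 1098.9225 * 1.0 / 9.81
= 112.021 m

112.021 m


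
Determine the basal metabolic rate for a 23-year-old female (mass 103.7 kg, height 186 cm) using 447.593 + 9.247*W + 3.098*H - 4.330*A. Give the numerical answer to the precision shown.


BMR = 447.593 + 9.247*103.7 + 3.098*186 - 4.330*23
= 1883.14 kcal/day

1883.14 kcal/day


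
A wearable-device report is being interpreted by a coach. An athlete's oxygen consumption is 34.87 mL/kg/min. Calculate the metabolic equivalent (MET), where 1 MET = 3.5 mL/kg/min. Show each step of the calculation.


MET = VO2 / 3.5
= 34.87 / 3.5
= 9.96 METs

9.96 METs


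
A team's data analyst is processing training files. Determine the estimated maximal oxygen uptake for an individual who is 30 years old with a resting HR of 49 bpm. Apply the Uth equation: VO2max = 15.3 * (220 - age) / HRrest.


HRmax = 220 - 30 = 190
VO2max = 15.3 * (190 / 49)
= 15.3 * 3.8776
= 59.33 mL/kg/min

59.33 mL/kg/min


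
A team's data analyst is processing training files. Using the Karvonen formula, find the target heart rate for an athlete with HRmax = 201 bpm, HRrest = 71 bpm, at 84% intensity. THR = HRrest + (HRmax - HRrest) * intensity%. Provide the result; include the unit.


HRR = 201 - 71 = 130
THR = 71 + 130 * 0.84
= 71 + 109.2
= 180.2 bpm

180.2 bpm


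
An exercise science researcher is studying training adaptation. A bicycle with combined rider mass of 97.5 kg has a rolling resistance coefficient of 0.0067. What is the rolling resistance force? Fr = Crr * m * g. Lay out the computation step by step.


Fr = 0.0067 * 97.5 * 9.81
= 0.65325 * 9.81
= 6.408 N

6.408 N


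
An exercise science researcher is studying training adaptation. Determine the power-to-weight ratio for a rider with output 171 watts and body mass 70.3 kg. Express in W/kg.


P/W = 171 / 70.3 = 2.432 W/kg

2.432 W/kg


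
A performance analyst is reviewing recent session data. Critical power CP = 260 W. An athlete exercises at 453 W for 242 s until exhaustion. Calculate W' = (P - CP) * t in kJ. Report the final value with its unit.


P - CP = 453 - 260 = 193 W
W' = 193 * 242 = 46706 J
= 46706 / 1000 = 46.706 kJ

46.706 kJ


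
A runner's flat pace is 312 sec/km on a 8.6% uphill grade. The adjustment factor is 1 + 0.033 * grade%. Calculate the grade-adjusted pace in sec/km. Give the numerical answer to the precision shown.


Factor = 1 + 0.033 * 8.6 = 1.2838
Adjusted pace = 312 * 1.2838
= 400.55 sec/km

400.55 s/km


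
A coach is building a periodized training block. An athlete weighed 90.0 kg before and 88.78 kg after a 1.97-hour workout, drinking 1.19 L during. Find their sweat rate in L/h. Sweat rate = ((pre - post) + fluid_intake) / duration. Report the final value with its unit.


Body mass change = 1.22 kg
Total sweat loss = 1.22 + 1.19 = 2.41 L
Rate = 2.41 / 1.97 = 1.223 L/h

1.223 L/h


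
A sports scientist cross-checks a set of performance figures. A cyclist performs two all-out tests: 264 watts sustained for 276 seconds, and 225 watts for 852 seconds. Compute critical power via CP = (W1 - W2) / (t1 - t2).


W1 = P1 * t1 = 264 * 276 = 72864 J
W2 = P2 * t2 = 225 * 852 = 191700 J
CP = (72864 - 191700) / (276 - 852)
= 206.31 W

206.31 W


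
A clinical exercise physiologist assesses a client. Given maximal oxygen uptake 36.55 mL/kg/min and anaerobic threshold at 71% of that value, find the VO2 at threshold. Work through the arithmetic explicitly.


Percentage as decimal = 0.71
VO2 at AT = 36.55 * 0.71 = 25.95 mL/kg/min

25.95 mL/kg/min


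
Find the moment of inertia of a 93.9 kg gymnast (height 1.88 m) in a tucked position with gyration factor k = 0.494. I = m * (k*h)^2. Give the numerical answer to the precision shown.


Radius of gyration = 0.494 * 1.88 = 0.92872 m
I = 93.9 * 0.92872^2
= 93.9 * 0.862521
= 80.991 kg*m^2

80.991 kg*m^2


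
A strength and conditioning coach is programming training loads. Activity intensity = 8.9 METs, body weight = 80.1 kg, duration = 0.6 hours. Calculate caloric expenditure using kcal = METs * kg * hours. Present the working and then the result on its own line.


kcal = 8.9 * 80.1 * 0.6
= 712.89 * 0.6
= 427.73 kcal

427.73 kcal


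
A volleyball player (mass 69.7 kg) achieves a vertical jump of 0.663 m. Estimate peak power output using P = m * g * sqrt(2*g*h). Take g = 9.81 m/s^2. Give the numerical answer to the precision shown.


2 * g * h = 2 * 9.81 * 0.663 = 13.00806
sqrt(13.00806) = 3.606669 m/s
P = 69.7 * 9.81 * 3.606669 = 2466.09 W

2466.09 W


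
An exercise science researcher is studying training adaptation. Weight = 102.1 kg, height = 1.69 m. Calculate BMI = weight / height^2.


height^2 = 1.69^2 = 2.8561
BMI = 102.1 / 2.8561 = 35.75 kg/m^2

35.75 kg/m^2
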